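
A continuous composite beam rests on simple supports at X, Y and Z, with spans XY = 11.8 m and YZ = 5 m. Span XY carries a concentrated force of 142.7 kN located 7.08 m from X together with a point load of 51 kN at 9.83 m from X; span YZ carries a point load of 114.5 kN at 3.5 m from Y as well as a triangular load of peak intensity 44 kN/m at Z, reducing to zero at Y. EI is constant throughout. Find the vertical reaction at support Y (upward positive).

R_Y = 291.2 kN

Insert a hinge at Y; M_Y is the redundant, and each span becomes simply supported.
End slopes at the hinge Y, treating each span as simply supported:
  span XY: point load 142.7 at a = 7.08: Pab(L + a)/(6LEI) = 1272/EI
  span XY: point load 51 at a = 9.83: Pab(L + a)/(6LEI) = 301.7/EI
  span YZ: point load 114.5 at a = 3.5: Pab(L + b)/(6LEI) = 130.2/EI
  span YZ: triangular load, peak 44: 7w₀L³/(360EI) = 106.9/EI
  relative rotation θ_0 = (1573 + 237.2)/EI = 1811/EI
A unit hogging moment at Y produces rotation L₁/(3EI) + L₂/(3EI) = 5.6/EI.
Compatibility: M_Y·(L₁+L₂)/(3EI) = θ_0, giving M_Y = 323.3 kN·m (hogging).
Span XY, ΣM about X with M_Y applied at Y: R_Y^{XY}·11.8 = 1512 + 323.3, so R_Y^{XY} = 155.5 kN and R_X = 193.7 − 155.5 = 38.19 kN.
Span YZ, ΣM about Z: R_Y^{YZ}·5 = 355.1 + 323.3, so R_Y^{YZ} = 135.7 kN and R_Z = 224.5 − 135.7 = 88.82 kN.
R_Y = 155.5 + 135.7 = 291.2 kN.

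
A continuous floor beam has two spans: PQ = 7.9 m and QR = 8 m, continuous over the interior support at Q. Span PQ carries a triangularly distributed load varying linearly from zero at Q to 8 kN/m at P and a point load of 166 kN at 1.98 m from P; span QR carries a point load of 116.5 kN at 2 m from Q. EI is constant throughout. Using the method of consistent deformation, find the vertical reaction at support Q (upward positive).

Release continuity at Q by inserting a hinge; the redundant is the internal moment M_Q. The primary structure is two simply-supported spans PQ and QR.
Rotations at Q on the released spans (each span's end-slope, ×1/EI):
  span PQ: triangular load, peak 8: 7w₀L³/(360EI) = 76.69/EI
  span PQ: point load 166 at a = 1.98: Pab(L + a)/(6LEI) = 405.6/EI
  span QR: point load 116.5 at a = 2: Pab(L + b)/(6LEI) = 407.8/EI
  relative rotation θ_0 = (482.3 + 407.8)/EI = 890/EI
A unit hogging moment at Q produces rotation L₁/(3EI) + L₂/(3EI) = 5.3/EI.
Compatibility: M_Q·(L₁+L₂)/(3EI) = θ_0, giving M_Q = 167.9 kN·m (hogging).
Span PQ, ΣM about P with M_Q applied at Q: R_Q^{PQ}·7.9 = 411.9 + 167.9, so R_Q^{PQ} = 73.4 kN and R_P = 197.6 − 73.4 = 124.2 kN.
Span QR, ΣM about R: R_Q^{QR}·8 = 699 + 167.9, so R_Q^{QR} = 108.4 kN and R_R = 116.5 − 108.4 = 8.134 kN.
R_Q = 73.4 + 108.4 = 181.8 kN.

R_Q = 181.8 kN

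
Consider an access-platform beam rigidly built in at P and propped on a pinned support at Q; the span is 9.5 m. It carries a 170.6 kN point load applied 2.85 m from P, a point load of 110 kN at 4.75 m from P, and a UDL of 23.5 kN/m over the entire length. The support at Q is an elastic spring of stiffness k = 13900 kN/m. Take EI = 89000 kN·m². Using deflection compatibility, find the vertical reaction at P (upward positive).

Remove the prop at Q; the released (primary) structure is a cantilever built in at P.
Free-end deflection of the primary structure under the applied loading (downward +):
  point load 170.6 at a = 2.85: Pa²(3L − a)/(6EI) = 5924/EI
  point load 110 at a = 4.75: Pa²(3L − a)/(6EI) = 9824/EI
  UDL 23.5: wL⁴/(8EI) = 23926/EI
  δ_0 = 39674/EI
Flexibility coefficient — unit upward force at Q: δ_{QQ} = L³/(3EI) = 285.8/EI.
With EI = 89000 kN·m²: δ_0 = 0.44578 m and δ_{QQ} = 0.003211 m/kN.
Compatibility — the spring shortens by R_Q/k under the reaction it provides: δ_0 − R_Q·δ_{QQ} = R_Q/k. With 1/k = 0.000072 m/kN, R_Q = δ_0 / (δ_{QQ} + 1/k) = 0.44578 / (0.003211 + 0.000072) = 135.8 kN.
Vertical equilibrium: R_P = ΣP − R_Q = 503.9 − 135.8 = 368.1 kN.

R_P = 368.1 kN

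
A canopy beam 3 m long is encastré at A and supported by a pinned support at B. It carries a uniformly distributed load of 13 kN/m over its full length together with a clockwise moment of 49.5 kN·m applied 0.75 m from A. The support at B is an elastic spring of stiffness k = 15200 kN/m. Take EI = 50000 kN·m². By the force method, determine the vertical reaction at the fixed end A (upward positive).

R_A = 20.36 kN

Take the reaction at B as the redundant and release it; the primary structure is a cantilever fixed at A.
Primary-structure tip deflection at B by superposition:
  UDL 13: wL⁴/(8EI) = 131.6/EI
  clockwise couple 49.5 at a = 0.75: M₀a(2L − a)/(2EI) = 97.45/EI
  δ_0 = 229.1/EI
Flexibility coefficient — unit upward force at B: δ_{BB} = L³/(3EI) = 9/EI.
With EI = 50000 kN·m²: δ_0 = 0.004582 m and δ_{BB} = 0.00018 m/kN.
Compatibility — the spring shortens by R_B/k under the reaction it provides: δ_0 − R_B·δ_{BB} = R_B/k. With 1/k = 0.000066 m/kN, R_B = δ_0 / (δ_{BB} + 1/k) = 0.004582 / (0.00018 + 0.000066) = 18.64 kN.
Vertical equilibrium: R_A = ΣP − R_B = 39 − 18.64 = 20.36 kN.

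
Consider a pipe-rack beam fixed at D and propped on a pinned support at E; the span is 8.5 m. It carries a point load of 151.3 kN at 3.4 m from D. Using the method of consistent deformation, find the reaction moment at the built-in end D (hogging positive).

M_D = 246.9 kN·m

Take the reaction at E as the redundant and release it; the primary structure is a cantilever fixed at D.
Primary-structure tip deflection at E by superposition:
  point load 151.3 at a = 3.4: Pa²(3L − a)/(6EI) = 6442/EI
Flexibility coefficient — unit upward force at E: δ_{EE} = L³/(3EI) = 204.7/EI.
Compatibility at E: δ_0 − R_E·δ_{EE} = 0, so R_E = 6442/204.7 = 31.47 kN.
Moment equilibrium about D: M_D = Σ(load moments about D) − R_E·L = 514.4 − 31.47×8.5 = 246.9 kN·m.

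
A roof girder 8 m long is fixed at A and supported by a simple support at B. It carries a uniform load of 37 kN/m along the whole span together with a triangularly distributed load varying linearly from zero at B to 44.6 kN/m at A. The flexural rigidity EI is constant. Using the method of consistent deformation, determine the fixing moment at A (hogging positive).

Release the roller at B. Primary structure: cantilever fixed at A.
Downward deflection at the released point B due to the loads:
  UDL 37: wL⁴/(8EI) = 18944/EI
  triangular load, peak 44.6 at the fixed end: w₀L⁴/(30EI) = 6089/EI
  δ_0 = 25033/EI
Tip deflection under a unit load at B: L³/(3EI) = 170.7/EI.
The prop prevents deflection at B: R_B = δ_0/δ_{BB} = 25033/170.7 = 146.7 kN.
Moment equilibrium about A: M_A = Σ(load moments about A) − R_B·L = 1660 − 146.7×8 = 486.3 kN·m.

M_A = 486.3 kN·m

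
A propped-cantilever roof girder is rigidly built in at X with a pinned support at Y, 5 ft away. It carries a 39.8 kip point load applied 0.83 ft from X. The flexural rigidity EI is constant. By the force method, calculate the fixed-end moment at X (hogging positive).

M_X = 25.26 kip·ft

Release the roller at Y. Primary structure: cantilever fixed at X.
Deflection at Y on the released cantilever, summing each load's contribution:
  point load 39.8 at a = 0.83: Pa²(3L − a)/(6EI) = 64.75/EI
Tip deflection under a unit load at Y: L³/(3EI) = 41.67/EI.
The prop prevents deflection at Y: R_Y = δ_0/δ_{YY} = 64.75/41.67 = 1.554 kip.
Moment equilibrium about X: M_X = Σ(load moments about X) − R_Y·L = 33.03 − 1.554×5 = 25.26 kip·ft.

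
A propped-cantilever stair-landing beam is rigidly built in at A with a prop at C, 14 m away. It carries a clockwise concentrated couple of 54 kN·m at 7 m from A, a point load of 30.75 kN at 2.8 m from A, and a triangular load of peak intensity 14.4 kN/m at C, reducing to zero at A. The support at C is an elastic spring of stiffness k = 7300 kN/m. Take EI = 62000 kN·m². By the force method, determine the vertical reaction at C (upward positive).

R_C = 60.94 kN

Take the reaction at C as the redundant and release it; the primary structure is a cantilever fixed at A.
Deflection at C on the released cantilever, summing each load's contribution:
  clockwise couple 54 at a = 7: M₀a(2L − a)/(2EI) = 3969/EI
  point load 30.75 at a = 2.8: Pa²(3L − a)/(6EI) = 1575/EI
  triangular load, peak 14.4 at the free end: 11w₀L⁴/(120EI) = 50709/EI
  δ_0 = 56253/EI
Tip deflection under a unit load at C: L³/(3EI) = 914.7/EI.
With EI = 62000 kN·m²: δ_0 = 0.90731 m and δ_{CC} = 0.014753 m/kN.
Compatibility — the spring shortens by R_C/k under the reaction it provides: δ_0 − R_C·δ_{CC} = R_C/k. With 1/k = 0.000137 m/kN, R_C = δ_0 / (δ_{CC} + 1/k) = 0.90731 / (0.014753 + 0.000137) = 60.94 kN.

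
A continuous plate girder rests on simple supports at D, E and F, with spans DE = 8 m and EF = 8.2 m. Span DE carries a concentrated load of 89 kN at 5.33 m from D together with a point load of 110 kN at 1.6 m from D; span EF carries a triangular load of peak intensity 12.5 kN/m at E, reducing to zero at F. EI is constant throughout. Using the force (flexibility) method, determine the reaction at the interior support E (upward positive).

R_E = 148.9 kN

Release continuity at E by inserting a hinge; the redundant is the internal moment M_E. The primary structure is two simply-supported spans DE and EF.
End slopes at the hinge E, treating each span as simply supported:
  span DE: point load 89 at a = 5.33: Pab(L + a)/(6LEI) = 351.7/EI
  span DE: point load 110 at a = 1.6: Pab(L + a)/(6LEI) = 225.3/EI
  span EF: triangular load, peak 12.5: w₀L³/(45EI) = 153.2/EI
  relative rotation θ_0 = (577 + 153.2)/EI = 730.2/EI
A unit hogging moment at E produces rotation L₁/(3EI) + L₂/(3EI) = 5.4/EI.
Compatibility: M_E·(L₁+L₂)/(3EI) = θ_0, giving M_E = 135.2 kN·m (hogging).
Span DE, ΣM about D with M_E applied at E: R_E^{DE}·8 = 650.4 + 135.2, so R_E^{DE} = 98.2 kN and R_D = 199 − 98.2 = 100.8 kN.
Span EF, ΣM about F: R_E^{EF}·8.2 = 280.2 + 135.2, so R_E^{EF} = 50.66 kN and R_F = 51.25 − 50.66 = 0.5934 kN.
R_E = 98.2 + 50.66 = 148.9 kN.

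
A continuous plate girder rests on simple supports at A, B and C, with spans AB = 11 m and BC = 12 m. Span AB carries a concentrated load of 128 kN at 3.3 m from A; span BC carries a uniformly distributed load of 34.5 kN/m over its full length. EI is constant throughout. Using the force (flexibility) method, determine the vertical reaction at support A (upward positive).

R_A = 51.79 kN

Insert a hinge at B; M_B is the redundant, and each span becomes simply supported.
Discontinuity in slope at B on the released structure — sum the simple-span end rotations:
  span AB: point load 128 at a = 3.3: Pab(L + a)/(6LEI) = 704.7/EI
  span BC: UDL 34.5: wL³/(24EI) = 2484/EI
  relative rotation θ_0 = (704.7 + 2484)/EI = 3189/EI
A unit hogging moment at B produces rotation L₁/(3EI) + L₂/(3EI) = 7.667/EI.
Slope continuity at B: θ_0 = M_B·7.667/EI, so M_B = 3189/7.667 = 415.9 kN·m (hogging).
Span AB, ΣM about A with M_B applied at B: R_B^{AB}·11 = 422.4 + 415.9, so R_B^{AB} = 76.21 kN and R_A = 128 − 76.21 = 51.79 kN.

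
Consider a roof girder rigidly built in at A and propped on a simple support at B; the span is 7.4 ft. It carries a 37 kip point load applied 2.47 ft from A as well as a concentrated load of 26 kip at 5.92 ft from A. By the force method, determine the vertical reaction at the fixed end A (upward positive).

Remove the prop at B; the released (primary) structure is a cantilever built in at A.
Free-end deflection of the primary structure under the applied loading (downward +):
  point load 37 at a = 2.47: Pa²(3L − a)/(6EI) = 742.3/EI
  point load 26 at a = 5.92: Pa²(3L − a)/(6EI) = 2472/EI
  δ_0 = 3215/EI
Flexibility coefficient — unit upward force at B: δ_{BB} = L³/(3EI) = 135.1/EI.
The prop prevents deflection at B: R_B = δ_0/δ_{BB} = 3215/135.1 = 23.8 kip.
Vertical equilibrium: R_A = ΣP − R_B = 63 − 23.8 = 39.2 kip.

R_A = 39.2 kip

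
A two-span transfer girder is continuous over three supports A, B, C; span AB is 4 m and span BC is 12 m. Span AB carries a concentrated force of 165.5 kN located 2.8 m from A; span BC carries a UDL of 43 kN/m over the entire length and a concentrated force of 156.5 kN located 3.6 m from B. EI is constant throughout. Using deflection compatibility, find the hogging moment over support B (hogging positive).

Insert a hinge at B; M_B is the redundant, and each span becomes simply supported.
End slopes at the hinge B, treating each span as simply supported:
  span AB: point load 165.5 at a = 2.8: Pab(L + a)/(6LEI) = 157.6/EI
  span BC: UDL 43: wL³/(24EI) = 3096/EI
  span BC: point load 156.5 at a = 3.6: Pab(L + b)/(6LEI) = 1341/EI
  relative rotation θ_0 = (157.6 + 4437)/EI = 4594/EI
A unit hogging moment at B produces rotation L₁/(3EI) + L₂/(3EI) = 5.333/EI.
Compatibility: M_B·(L₁+L₂)/(3EI) = θ_0, giving M_B = 861.5 kN·m (hogging).

M_B = 861.5 kN·m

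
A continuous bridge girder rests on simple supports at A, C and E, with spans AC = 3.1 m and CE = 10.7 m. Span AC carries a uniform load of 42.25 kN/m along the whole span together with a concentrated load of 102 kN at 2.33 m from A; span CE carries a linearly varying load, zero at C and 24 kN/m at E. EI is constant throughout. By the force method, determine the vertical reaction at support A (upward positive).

R_A = 43.31 kN

Insert a hinge at C; M_C is the redundant, and each span becomes simply supported.
Rotations at C on the released spans (each span's end-slope, ×1/EI):
  span AC: UDL 42.25: wL³/(24EI) = 52.44/EI
  span AC: point load 102 at a = 2.33: Pab(L + a)/(6LEI) = 53.42/EI
  span CE: triangular load, peak 24: 7w₀L³/(360EI) = 571.7/EI
  relative rotation θ_0 = (105.9 + 571.7)/EI = 677.6/EI
A unit hogging moment at C produces rotation L₁/(3EI) + L₂/(3EI) = 4.6/EI.
Compatibility: M_C·(L₁+L₂)/(3EI) = θ_0, giving M_C = 147.3 kN·m (hogging).
Span AC, ΣM about A with M_C applied at C: R_C^{AC}·3.1 = 440.7 + 147.3, so R_C^{AC} = 189.7 kN and R_A = 233 − 189.7 = 43.31 kN.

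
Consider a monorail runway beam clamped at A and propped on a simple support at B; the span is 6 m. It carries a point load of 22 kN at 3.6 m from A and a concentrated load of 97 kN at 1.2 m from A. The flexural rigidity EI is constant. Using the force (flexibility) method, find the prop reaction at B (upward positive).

R_B = 14.94 kN

Take the reaction at B as the redundant and release it; the primary structure is a cantilever fixed at A.
Primary-structure tip deflection at B by superposition:
  point load 22 at a = 3.6: Pa²(3L − a)/(6EI) = 684.3/EI
  point load 97 at a = 1.2: Pa²(3L − a)/(6EI) = 391.1/EI
  δ_0 = 1075/EI
Tip deflection under a unit load at B: L³/(3EI) = 72/EI.
Compatibility at B: δ_0 − R_B·δ_{BB} = 0, so R_B = 1075/72 = 14.94 kN.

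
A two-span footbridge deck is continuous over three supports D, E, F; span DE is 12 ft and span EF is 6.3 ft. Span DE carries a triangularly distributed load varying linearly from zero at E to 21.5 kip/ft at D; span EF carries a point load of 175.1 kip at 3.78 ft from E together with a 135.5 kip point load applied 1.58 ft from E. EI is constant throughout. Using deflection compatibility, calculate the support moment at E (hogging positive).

Release continuity at E by inserting a hinge; the redundant is the internal moment M_E. The primary structure is two simply-supported spans DE and EF.
End slopes at the hinge E, treating each span as simply supported:
  span DE: triangular load, peak 21.5: 7w₀L³/(360EI) = 722.4/EI
  span EF: point load 175.1 at a = 3.78: Pab(L + b)/(6LEI) = 389.2/EI
  span EF: point load 135.5 at a = 1.58: Pab(L + b)/(6LEI) = 294.6/EI
  relative rotation θ_0 = (722.4 + 683.8)/EI = 1406/EI
A unit hogging moment at E produces rotation L₁/(3EI) + L₂/(3EI) = 6.1/EI.
Compatibility: M_E·(L₁+L₂)/(3EI) = θ_0, giving M_E = 230.5 kip·ft (hogging).

M_E = 230.5 kip·ft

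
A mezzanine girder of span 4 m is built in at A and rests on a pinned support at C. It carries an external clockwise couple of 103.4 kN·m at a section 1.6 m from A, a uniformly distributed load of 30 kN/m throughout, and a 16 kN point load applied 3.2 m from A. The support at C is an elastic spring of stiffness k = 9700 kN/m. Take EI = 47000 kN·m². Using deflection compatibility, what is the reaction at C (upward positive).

R_C = 66.07 kN

Take the reaction at C as the redundant and release it; the primary structure is a cantilever fixed at A.
Free-end deflection of the primary structure under the applied loading (downward +):
  clockwise couple 103.4 at a = 1.6: M₀a(2L − a)/(2EI) = 529.4/EI
  UDL 30: wL⁴/(8EI) = 960/EI
  point load 16 at a = 3.2: Pa²(3L − a)/(6EI) = 240.3/EI
  δ_0 = 1730/EI
Flexibility coefficient — unit upward force at C: δ_{CC} = L³/(3EI) = 21.33/EI.
With EI = 47000 kN·m²: δ_0 = 0.036802 m and δ_{CC} = 0.000454 m/kN.
Compatibility — the spring shortens by R_C/k under the reaction it provides: δ_0 − R_C·δ_{CC} = R_C/k. With 1/k = 0.000103 m/kN, R_C = δ_0 / (δ_{CC} + 1/k) = 0.036802 / (0.000454 + 0.000103) = 66.07 kN.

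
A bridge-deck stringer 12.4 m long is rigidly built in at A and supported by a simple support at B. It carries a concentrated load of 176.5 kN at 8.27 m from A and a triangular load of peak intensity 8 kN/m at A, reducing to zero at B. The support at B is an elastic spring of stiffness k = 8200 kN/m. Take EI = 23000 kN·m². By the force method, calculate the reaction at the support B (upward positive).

R_B = 101.1 kN

Release the roller at B. Primary structure: cantilever fixed at A.
Free-end deflection of the primary structure under the applied loading (downward +):
  point load 176.5 at a = 8.27: Pa²(3L − a)/(6EI) = 58204/EI
  triangular load, peak 8 at the fixed end: w₀L⁴/(30EI) = 6305/EI
  δ_0 = 64509/EI
Flexibility coefficient — unit upward force at B: δ_{BB} = L³/(3EI) = 635.5/EI.
With EI = 23000 kN·m²: δ_0 = 2.8047 m and δ_{BB} = 0.027632 m/kN.
Compatibility — the spring shortens by R_B/k under the reaction it provides: δ_0 − R_B·δ_{BB} = R_B/k. With 1/k = 0.000122 m/kN, R_B = δ_0 / (δ_{BB} + 1/k) = 2.8047 / (0.027632 + 0.000122) = 101.1 kN.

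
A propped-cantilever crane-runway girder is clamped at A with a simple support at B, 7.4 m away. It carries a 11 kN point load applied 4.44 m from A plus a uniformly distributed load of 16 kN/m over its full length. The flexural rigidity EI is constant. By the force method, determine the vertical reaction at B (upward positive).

R_B = 49.15 kN

Remove the prop at B; the released (primary) structure is a cantilever built in at A.
Deflection at B on the released cantilever, summing each load's contribution:
  point load 11 at a = 4.44: Pa²(3L − a)/(6EI) = 641.9/EI
  UDL 16: wL⁴/(8EI) = 5997/EI
  δ_0 = 6639/EI
Flexibility coefficient — unit upward force at B: δ_{BB} = L³/(3EI) = 135.1/EI.
The prop prevents deflection at B: R_B = δ_0/δ_{BB} = 6639/135.1 = 49.15 kN.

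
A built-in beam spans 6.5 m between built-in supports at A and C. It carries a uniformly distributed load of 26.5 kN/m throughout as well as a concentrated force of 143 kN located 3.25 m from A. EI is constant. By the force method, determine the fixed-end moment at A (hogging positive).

Release both end moments; the primary structure is a simply-supported span AC with redundants M_A and M_C.
Simple-span end rotations at A and C under the given loads:
  at A: UDL 26.5: wL³/(24EI) = 303.2/EI
  at C: UDL 26.5: wL³/(24EI) = 303.2/EI
  at A: point load 143 at a = 3.25: Pab(L + b)/(6LEI) = 377.6/EI
  at C: point load 143 at a = 3.25: Pab(L + a)/(6LEI) = 377.6/EI
  θ_A0 = 680.8/EI,  θ_C0 = 680.8/EI
Flexibility coefficients: a unit moment at one end gives L/(3EI) there and L/(6EI) at the far end, so f₁₁ = f₂₂ = 2.167/EI and f₁₂ = f₂₁ = 1.083/EI.
Compatibility — zero rotation at each built-in end:
  2.167 M_A + 1.083 M_C = 680.8
  1.083 M_A + 2.167 M_C = 680.8
Solving the pair gives M_A = 209.5 kN·m and M_C = 209.5 kN·m (hogging).

M_A = 209.5 kN·m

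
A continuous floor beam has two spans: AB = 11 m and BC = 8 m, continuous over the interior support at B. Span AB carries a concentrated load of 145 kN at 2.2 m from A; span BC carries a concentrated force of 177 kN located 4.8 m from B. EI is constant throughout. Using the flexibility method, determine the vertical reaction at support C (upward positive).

Take M_B as the redundant. Released structure: two simple spans AB and BC with a hinge at B.
Rotations at B on the released spans (each span's end-slope, ×1/EI):
  span AB: point load 145 at a = 2.2: Pab(L + a)/(6LEI) = 561.4/EI
  span BC: point load 177 at a = 4.8: Pab(L + b)/(6LEI) = 634.4/EI
  relative rotation θ_0 = (561.4 + 634.4)/EI = 1196/EI
A unit hogging moment at B produces rotation L₁/(3EI) + L₂/(3EI) = 6.333/EI.
Slope continuity at B: θ_0 = M_B·6.333/EI, so M_B = 1196/6.333 = 188.8 kN·m (hogging).
Span BC, ΣM about C: R_B^{BC}·8 = 566.4 + 188.8, so R_B^{BC} = 94.4 kN and R_C = 177 − 94.4 = 82.6 kN.

R_C = 82.6 kN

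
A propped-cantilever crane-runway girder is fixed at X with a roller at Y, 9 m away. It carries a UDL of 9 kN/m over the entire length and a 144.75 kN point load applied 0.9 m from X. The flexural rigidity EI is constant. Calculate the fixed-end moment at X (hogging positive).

Take the reaction at Y as the redundant and release it; the primary structure is a cantilever fixed at X.
Deflection at Y on the released cantilever, summing each load's contribution:
  UDL 9: wL⁴/(8EI) = 7381/EI
  point load 144.75 at a = 0.9: Pa²(3L − a)/(6EI) = 510/EI
  δ_0 = 7891/EI
Flexibility coefficient — unit upward force at Y: δ_{YY} = L³/(3EI) = 243/EI.
The prop prevents deflection at Y: R_Y = δ_0/δ_{YY} = 7891/243 = 32.47 kN.
Moment equilibrium about X: M_X = Σ(load moments about X) − R_Y·L = 494.8 − 32.47×9 = 202.5 kN·m.

M_X = 202.5 kN·m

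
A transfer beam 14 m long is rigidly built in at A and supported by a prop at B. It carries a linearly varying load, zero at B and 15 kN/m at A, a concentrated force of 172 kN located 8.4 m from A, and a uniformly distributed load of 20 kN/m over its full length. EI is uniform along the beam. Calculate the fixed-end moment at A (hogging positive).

M_A = 1091 kN·m

Remove the prop at B; the released (primary) structure is a cantilever built in at A.
Downward deflection at the released point B due to the loads:
  triangular load, peak 15 at the fixed end: w₀L⁴/(30EI) = 19208/EI
  point load 172 at a = 8.4: Pa²(3L − a)/(6EI) = 67963/EI
  UDL 20: wL⁴/(8EI) = 96040/EI
  δ_0 = 183211/EI
Flexibility coefficient — unit upward force at B: δ_{BB} = L³/(3EI) = 914.7/EI.
The prop prevents deflection at B: R_B = δ_0/δ_{BB} = 183211/914.7 = 200.3 kN.
Moment equilibrium about A: M_A = Σ(load moments about A) − R_B·L = 3895 − 200.3×14 = 1091 kN·m.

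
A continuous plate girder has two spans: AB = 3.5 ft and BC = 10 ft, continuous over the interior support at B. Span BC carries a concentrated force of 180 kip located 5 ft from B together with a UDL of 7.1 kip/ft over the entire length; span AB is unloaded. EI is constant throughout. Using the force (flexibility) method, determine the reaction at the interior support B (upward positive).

Insert a hinge at B; M_B is the redundant, and each span becomes simply supported.
End slopes at the hinge B, treating each span as simply supported:
  span BC: point load 180 at a = 5: Pab(L + b)/(6LEI) = 1125/EI
  span BC: UDL 7.1: wL³/(24EI) = 295.8/EI
  relative rotation θ_0 = (0 + 1421)/EI = 1421/EI
A unit hogging moment at B produces rotation L₁/(3EI) + L₂/(3EI) = 4.5/EI.
Compatibility: M_B·(L₁+L₂)/(3EI) = θ_0, giving M_B = 315.7 kip·ft (hogging).
Span AB, ΣM about A with M_B applied at B: R_B^{AB}·3.5 = 0 + 315.7, so R_B^{AB} = 90.21 kip and R_A = 0 − 90.21 = -90.21 kip.
Span BC, ΣM about C: R_B^{BC}·10 = 1255 + 315.7, so R_B^{BC} = 157.1 kip and R_C = 251 − 157.1 = 93.93 kip.
R_B = 90.21 + 157.1 = 247.3 kip.

R_B = 247.3 kip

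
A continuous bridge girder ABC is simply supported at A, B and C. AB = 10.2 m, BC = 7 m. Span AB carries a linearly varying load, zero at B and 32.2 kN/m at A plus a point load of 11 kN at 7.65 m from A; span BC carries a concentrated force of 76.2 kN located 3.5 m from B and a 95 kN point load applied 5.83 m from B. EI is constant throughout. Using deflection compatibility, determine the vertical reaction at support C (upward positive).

Release continuity at B by inserting a hinge; the redundant is the internal moment M_B. The primary structure is two simply-supported spans AB and BC.
Discontinuity in slope at B on the released structure — sum the simple-span end rotations:
  span AB: triangular load, peak 32.2: 7w₀L³/(360EI) = 664.4/EI
  span AB: point load 11 at a = 7.65: Pab(L + a)/(6LEI) = 62.59/EI
  span BC: point load 76.2 at a = 3.5: Pab(L + b)/(6LEI) = 233.4/EI
  span BC: point load 95 at a = 5.83: Pab(L + b)/(6LEI) = 126.1/EI
  relative rotation θ_0 = (727 + 359.4)/EI = 1086/EI
A unit hogging moment at B produces rotation L₁/(3EI) + L₂/(3EI) = 5.733/EI.
Slope continuity at B: θ_0 = M_B·5.733/EI, so M_B = 1086/5.733 = 189.5 kN·m (hogging).
Span BC, ΣM about C: R_B^{BC}·7 = 377.9 + 189.5, so R_B^{BC} = 81.05 kN and R_C = 171.2 − 81.05 = 90.15 kN.

R_C = 90.15 kN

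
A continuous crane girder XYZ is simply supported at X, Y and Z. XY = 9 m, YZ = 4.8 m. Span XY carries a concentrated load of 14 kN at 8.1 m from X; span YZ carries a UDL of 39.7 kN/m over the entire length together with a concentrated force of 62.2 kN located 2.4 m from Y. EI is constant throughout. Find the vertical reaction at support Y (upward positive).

Take M_Y as the redundant. Released structure: two simple spans XY and YZ with a hinge at Y.
Rotations at Y on the released spans (each span's end-slope, ×1/EI):
  span XY: point load 14 at a = 8.1: Pab(L + a)/(6LEI) = 32.32/EI
  span YZ: UDL 39.7: wL³/(24EI) = 182.9/EI
  span YZ: point load 62.2 at a = 2.4: Pab(L + b)/(6LEI) = 89.57/EI
  relative rotation θ_0 = (32.32 + 272.5)/EI = 304.8/EI
A unit hogging moment at Y produces rotation L₁/(3EI) + L₂/(3EI) = 4.6/EI.
Compatibility: M_Y·(L₁+L₂)/(3EI) = θ_0, giving M_Y = 66.27 kN·m (hogging).
Span XY, ΣM about X with M_Y applied at Y: R_Y^{XY}·9 = 113.4 + 66.27, so R_Y^{XY} = 19.96 kN and R_X = 14 − 19.96 = -5.963 kN.
Span YZ, ΣM about Z: R_Y^{YZ}·4.8 = 606.6 + 66.27, so R_Y^{YZ} = 140.2 kN and R_Z = 252.8 − 140.2 = 112.6 kN.
R_Y = 19.96 + 140.2 = 160.1 kN.

R_Y = 160.1 kN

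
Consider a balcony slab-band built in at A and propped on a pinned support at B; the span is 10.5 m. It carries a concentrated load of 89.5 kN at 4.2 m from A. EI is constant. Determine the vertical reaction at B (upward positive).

Remove the prop at B; the released (primary) structure is a cantilever built in at A.
Deflection at B on the released cantilever, summing each load's contribution:
  point load 89.5 at a = 4.2: Pa²(3L − a)/(6EI) = 7183/EI
Flexibility coefficient — unit upward force at B: δ_{BB} = L³/(3EI) = 385.9/EI.
Compatibility at B: δ_0 − R_B·δ_{BB} = 0, so R_B = 7183/385.9 = 18.62 kN.

R_B = 18.62 kN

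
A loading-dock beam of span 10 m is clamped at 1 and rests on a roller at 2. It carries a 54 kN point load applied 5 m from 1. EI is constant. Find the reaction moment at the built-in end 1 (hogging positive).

Choose R_2 as the redundant. The primary structure is the cantilever fixed at 1.
Primary-structure tip deflection at 2 by superposition:
  point load 54 at a = 5: Pa²(3L − a)/(6EI) = 5625/EI
Flexibility coefficient — unit upward force at 2: δ_{22} = L³/(3EI) = 333.3/EI.
Compatibility at 2: δ_0 − R_2·δ_{22} = 0, so R_2 = 5625/333.3 = 16.88 kN.
Moment equilibrium about 1: M_1 = Σ(load moments about 1) − R_2·L = 270 − 16.88×10 = 101.2 kN·m.

M_1 = 101.2 kN·m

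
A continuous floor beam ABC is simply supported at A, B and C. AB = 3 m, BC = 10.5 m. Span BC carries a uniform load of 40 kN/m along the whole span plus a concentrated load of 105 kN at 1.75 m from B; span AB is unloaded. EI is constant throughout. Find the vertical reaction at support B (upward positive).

Insert a hinge at B; M_B is the redundant, and each span becomes simply supported.
End slopes at the hinge B, treating each span as simply supported:
  span BC: UDL 40: wL³/(24EI) = 1929/EI
  span BC: point load 105 at a = 1.75: Pab(L + b)/(6LEI) = 491.3/EI
  relative rotation θ_0 = (0 + 2421)/EI = 2421/EI
A unit hogging moment at B produces rotation L₁/(3EI) + L₂/(3EI) = 4.5/EI.
Slope continuity at B: θ_0 = M_B·4.5/EI, so M_B = 2421/4.5 = 537.9 kN·m (hogging).
Span AB, ΣM about A with M_B applied at B: R_B^{AB}·3 = 0 + 537.9, so R_B^{AB} = 179.3 kN and R_A = 0 − 179.3 = -179.3 kN.
Span BC, ΣM about C: R_B^{BC}·10.5 = 3124 + 537.9, so R_B^{BC} = 348.7 kN and R_C = 525 − 348.7 = 176.3 kN.
R_B = 179.3 + 348.7 = 528 kN.

R_B = 528 kN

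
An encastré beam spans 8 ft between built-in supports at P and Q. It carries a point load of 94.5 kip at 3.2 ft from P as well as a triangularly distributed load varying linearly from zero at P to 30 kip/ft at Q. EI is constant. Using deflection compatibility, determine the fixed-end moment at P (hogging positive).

M_P = 172.9 kip·ft

Release both end moments; the primary structure is a simply-supported span PQ with redundants M_P and M_Q.
End rotations of the released simple span under the applied load (×1/EI):
  at P: point load 94.5 at a = 3.2: Pab(L + b)/(6LEI) = 387.1/EI
  at Q: point load 94.5 at a = 3.2: Pab(L + a)/(6LEI) = 338.7/EI
  at P: triangular load, peak 30: 7w₀L³/(360EI) = 298.7/EI
  at Q: triangular load, peak 30: w₀L³/(45EI) = 341.3/EI
  θ_P0 = 685.7/EI,  θ_Q0 = 680/EI
Flexibility coefficients: a unit moment at one end gives L/(3EI) there and L/(6EI) at the far end, so f₁₁ = f₂₂ = 2.667/EI and f₁₂ = f₂₁ = 1.333/EI.
Compatibility — zero rotation at each built-in end:
  2.667 M_P + 1.333 M_Q = 685.7
  1.333 M_P + 2.667 M_Q = 680
Solving the pair gives M_P = 172.9 kip·ft and M_Q = 168.6 kip·ft (hogging).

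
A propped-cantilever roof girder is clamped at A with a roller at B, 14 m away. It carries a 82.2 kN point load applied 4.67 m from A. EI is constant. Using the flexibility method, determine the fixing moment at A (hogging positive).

M_A = 213.2 kN·m

Remove the prop at B; the released (primary) structure is a cantilever built in at A.
Primary-structure tip deflection at B by superposition:
  point load 82.2 at a = 4.67: Pa²(3L − a)/(6EI) = 11154/EI
Tip deflection under a unit load at B: L³/(3EI) = 914.7/EI.
The prop prevents deflection at B: R_B = δ_0/δ_{BB} = 11154/914.7 = 12.19 kN.
Moment equilibrium about A: M_A = Σ(load moments about A) − R_B·L = 383.9 − 12.19×14 = 213.2 kN·m.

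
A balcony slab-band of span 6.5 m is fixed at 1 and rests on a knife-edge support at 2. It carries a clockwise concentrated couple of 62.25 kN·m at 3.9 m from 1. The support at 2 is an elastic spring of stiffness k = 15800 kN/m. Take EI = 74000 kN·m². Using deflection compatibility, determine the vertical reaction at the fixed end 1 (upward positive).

Remove the prop at 2; the released (primary) structure is a cantilever built in at 1.
Deflection at 2 on the released cantilever, summing each load's contribution:
  clockwise couple 62.25 at a = 3.9: M₀a(2L − a)/(2EI) = 1105/EI
Tip deflection under a unit load at 2: L³/(3EI) = 91.54/EI.
With EI = 74000 kN·m²: δ_0 = 0.014927 m and δ_{22} = 0.001237 m/kN.
Compatibility — the spring shortens by R_2/k under the reaction it provides: δ_0 − R_2·δ_{22} = R_2/k. With 1/k = 0.000063 m/kN, R_2 = δ_0 / (δ_{22} + 1/k) = 0.014927 / (0.001237 + 0.000063) = 11.48 kN.
Vertical equilibrium: R_1 = ΣP − R_2 = 0 − 11.48 = -11.48 kN.

R_1 = -11.48 kN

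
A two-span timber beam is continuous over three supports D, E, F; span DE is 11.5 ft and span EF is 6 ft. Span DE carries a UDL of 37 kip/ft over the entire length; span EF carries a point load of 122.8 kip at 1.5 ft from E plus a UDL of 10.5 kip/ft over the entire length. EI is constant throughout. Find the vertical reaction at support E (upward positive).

Insert a hinge at E; M_E is the redundant, and each span becomes simply supported.
Discontinuity in slope at E on the released structure — sum the simple-span end rotations:
  span DE: UDL 37: wL³/(24EI) = 2345/EI
  span EF: point load 122.8 at a = 1.5: Pab(L + b)/(6LEI) = 241.8/EI
  span EF: UDL 10.5: wL³/(24EI) = 94.5/EI
  relative rotation θ_0 = (2345 + 336.3)/EI = 2681/EI
A unit hogging moment at E produces rotation L₁/(3EI) + L₂/(3EI) = 5.833/EI.
Compatibility: M_E·(L₁+L₂)/(3EI) = θ_0, giving M_E = 459.6 kip·ft (hogging).
Span DE, ΣM about D with M_E applied at E: R_E^{DE}·11.5 = 2447 + 459.6, so R_E^{DE} = 252.7 kip and R_D = 425.5 − 252.7 = 172.8 kip.
Span EF, ΣM about F: R_E^{EF}·6 = 741.6 + 459.6, so R_E^{EF} = 200.2 kip and R_F = 185.8 − 200.2 = -14.4 kip.
R_E = 252.7 + 200.2 = 452.9 kip.

R_E = 452.9 kip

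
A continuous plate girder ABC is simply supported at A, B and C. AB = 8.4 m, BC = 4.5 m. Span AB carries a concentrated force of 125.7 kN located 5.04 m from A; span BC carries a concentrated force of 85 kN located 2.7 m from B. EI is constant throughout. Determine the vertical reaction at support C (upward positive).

Release continuity at B by inserting a hinge; the redundant is the internal moment M_B. The primary structure is two simply-supported spans AB and BC.
End slopes at the hinge B, treating each span as simply supported:
  span AB: point load 125.7 at a = 5.04: Pab(L + a)/(6LEI) = 567.6/EI
  span BC: point load 85 at a = 2.7: Pab(L + b)/(6LEI) = 96.39/EI
  relative rotation θ_0 = (567.6 + 96.39)/EI = 664/EI
A unit hogging moment at B produces rotation L₁/(3EI) + L₂/(3EI) = 4.3/EI.
Compatibility: M_B·(L₁+L₂)/(3EI) = θ_0, giving M_B = 154.4 kN·m (hogging).
Span BC, ΣM about C: R_B^{BC}·4.5 = 153 + 154.4, so R_B^{BC} = 68.32 kN and R_C = 85 − 68.32 = 16.68 kN.

R_C = 16.68 kN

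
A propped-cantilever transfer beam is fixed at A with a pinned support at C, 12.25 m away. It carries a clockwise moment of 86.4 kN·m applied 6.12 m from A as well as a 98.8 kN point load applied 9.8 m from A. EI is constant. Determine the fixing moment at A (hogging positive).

Choose R_C as the redundant. The primary structure is the cantilever fixed at A.
Free-end deflection of the primary structure under the applied loading (downward +):
  clockwise couple 86.4 at a = 6.12: M₀a(2L − a)/(2EI) = 4859/EI
  point load 98.8 at a = 9.8: Pa²(3L − a)/(6EI) = 42620/EI
  δ_0 = 47480/EI
Tip deflection under a unit load at C: L³/(3EI) = 612.8/EI.
The prop prevents deflection at C: R_C = δ_0/δ_{CC} = 47480/612.8 = 77.49 kN.
Moment equilibrium about A: M_A = Σ(load moments about A) − R_C·L = 1055 − 77.49×12.25 = 105.4 kN·m.

M_A = 105.4 kN·m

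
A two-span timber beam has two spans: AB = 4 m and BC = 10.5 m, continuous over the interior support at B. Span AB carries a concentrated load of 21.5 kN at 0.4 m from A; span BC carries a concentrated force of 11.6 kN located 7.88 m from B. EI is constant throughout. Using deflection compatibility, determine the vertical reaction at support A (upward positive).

R_A = 16.48 kN

Insert a hinge at B; M_B is the redundant, and each span becomes simply supported.
Rotations at B on the released spans (each span's end-slope, ×1/EI):
  span AB: point load 21.5 at a = 0.4: Pab(L + a)/(6LEI) = 5.676/EI
  span BC: point load 11.6 at a = 7.88: Pab(L + b)/(6LEI) = 49.87/EI
  relative rotation θ_0 = (5.676 + 49.87)/EI = 55.55/EI
A unit hogging moment at B produces rotation L₁/(3EI) + L₂/(3EI) = 4.833/EI.
Slope continuity at B: θ_0 = M_B·4.833/EI, so M_B = 55.55/4.833 = 11.49 kN·m (hogging).
Span AB, ΣM about A with M_B applied at B: R_B^{AB}·4 = 8.6 + 11.49, so R_B^{AB} = 5.023 kN and R_A = 21.5 − 5.023 = 16.48 kN.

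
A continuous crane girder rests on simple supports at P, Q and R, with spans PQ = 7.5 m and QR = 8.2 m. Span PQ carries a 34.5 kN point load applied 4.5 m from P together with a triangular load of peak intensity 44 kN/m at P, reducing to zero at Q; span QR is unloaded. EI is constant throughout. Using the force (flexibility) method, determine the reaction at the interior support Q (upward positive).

R_Q = 99.37 kN

Insert a hinge at Q; M_Q is the redundant, and each span becomes simply supported.
Discontinuity in slope at Q on the released structure — sum the simple-span end rotations:
  span PQ: point load 34.5 at a = 4.5: Pab(L + a)/(6LEI) = 124.2/EI
  span PQ: triangular load, peak 44: 7w₀L³/(360EI) = 360.9/EI
  relative rotation θ_0 = (485.1 + 0)/EI = 485.1/EI
A unit hogging moment at Q produces rotation L₁/(3EI) + L₂/(3EI) = 5.233/EI.
Slope continuity at Q: θ_0 = M_Q·5.233/EI, so M_Q = 485.1/5.233 = 92.7 kN·m (hogging).
Span PQ, ΣM about P with M_Q applied at Q: R_Q^{PQ}·7.5 = 567.8 + 92.7, so R_Q^{PQ} = 88.06 kN and R_P = 199.5 − 88.06 = 111.4 kN.
Span QR, ΣM about R: R_Q^{QR}·8.2 = 0 + 92.7, so R_Q^{QR} = 11.31 kN and R_R = 0 − 11.31 = -11.31 kN.
R_Q = 88.06 + 11.31 = 99.37 kN.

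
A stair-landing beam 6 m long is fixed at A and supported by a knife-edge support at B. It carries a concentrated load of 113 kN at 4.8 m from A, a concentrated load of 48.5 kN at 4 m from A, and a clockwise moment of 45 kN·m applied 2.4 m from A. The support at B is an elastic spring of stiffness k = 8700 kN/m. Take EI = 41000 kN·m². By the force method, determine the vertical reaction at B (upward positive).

Release the roller at B. Primary structure: cantilever fixed at A.
Deflection at B on the released cantilever, summing each load's contribution:
  point load 113 at a = 4.8: Pa²(3L − a)/(6EI) = 5728/EI
  point load 48.5 at a = 4: Pa²(3L − a)/(6EI) = 1811/EI
  clockwise couple 45 at a = 2.4: M₀a(2L − a)/(2EI) = 518.4/EI
  δ_0 = 8057/EI
Flexibility coefficient — unit upward force at B: δ_{BB} = L³/(3EI) = 72/EI.
With EI = 41000 kN·m²: δ_0 = 0.19651 m and δ_{BB} = 0.001756 m/kN.
Compatibility — the spring shortens by R_B/k under the reaction it provides: δ_0 − R_B·δ_{BB} = R_B/k. With 1/k = 0.000115 m/kN, R_B = δ_0 / (δ_{BB} + 1/k) = 0.19651 / (0.001756 + 0.000115) = 105 kN.

R_B = 105 kN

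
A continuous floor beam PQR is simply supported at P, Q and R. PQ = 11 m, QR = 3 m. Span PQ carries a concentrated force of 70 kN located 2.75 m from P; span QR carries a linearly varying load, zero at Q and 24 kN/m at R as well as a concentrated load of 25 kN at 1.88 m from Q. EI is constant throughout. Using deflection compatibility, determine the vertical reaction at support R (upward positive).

Take M_Q as the redundant. Released structure: two simple spans PQ and QR with a hinge at Q.
Rotations at Q on the released spans (each span's end-slope, ×1/EI):
  span PQ: point load 70 at a = 2.75: Pab(L + a)/(6LEI) = 330.9/EI
  span QR: triangular load, peak 24: 7w₀L³/(360EI) = 12.6/EI
  span QR: point load 25 at a = 1.88: Pab(L + b)/(6LEI) = 12.05/EI
  relative rotation θ_0 = (330.9 + 24.65)/EI = 355.5/EI
A unit hogging moment at Q produces rotation L₁/(3EI) + L₂/(3EI) = 4.667/EI.
Compatibility: M_Q·(L₁+L₂)/(3EI) = θ_0, giving M_Q = 76.18 kN·m (hogging).
Span QR, ΣM about R: R_Q^{QR}·3 = 64 + 76.18, so R_Q^{QR} = 46.73 kN and R_R = 61 − 46.73 = 14.27 kN.

R_R = 14.27 kN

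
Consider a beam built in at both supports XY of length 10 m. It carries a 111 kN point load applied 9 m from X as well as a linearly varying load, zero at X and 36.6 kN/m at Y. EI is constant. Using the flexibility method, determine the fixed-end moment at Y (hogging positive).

Release both end moments; the primary structure is a simply-supported span XY with redundants M_X and M_Y.
End rotations of the released simple span under the applied load (×1/EI):
  at X: point load 111 at a = 9: Pab(L + b)/(6LEI) = 183.2/EI
  at Y: point load 111 at a = 9: Pab(L + a)/(6LEI) = 316.4/EI
  at X: triangular load, peak 36.6: 7w₀L³/(360EI) = 711.7/EI
  at Y: triangular load, peak 36.6: w₀L³/(45EI) = 813.3/EI
  θ_X0 = 894.8/EI,  θ_Y0 = 1130/EI
Flexibility coefficients: a unit moment at one end gives L/(3EI) there and L/(6EI) at the far end, so f₁₁ = f₂₂ = 3.333/EI and f₁₂ = f₂₁ = 1.667/EI.
Compatibility — zero rotation at each built-in end:
  3.333 M_X + 1.667 M_Y = 894.8
  1.667 M_X + 3.333 M_Y = 1130
Solving the pair gives M_X = 132 kN·m and M_Y = 272.9 kN·m (hogging).

M_Y = 272.9 kN·m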